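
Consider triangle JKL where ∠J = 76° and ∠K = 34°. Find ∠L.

By the triangle angle sum property, the three interior angles of any triangle add up to 180°.
We know angle J = 76° and angle K = 34°, so their sum is 110°.
Therefore angle L = 180° - 110° = 70°.

70 degrees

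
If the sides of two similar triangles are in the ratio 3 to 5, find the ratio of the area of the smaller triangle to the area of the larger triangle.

Area ratio = (side ratio)^2 = (3/5)^2 = 9:25.

9:25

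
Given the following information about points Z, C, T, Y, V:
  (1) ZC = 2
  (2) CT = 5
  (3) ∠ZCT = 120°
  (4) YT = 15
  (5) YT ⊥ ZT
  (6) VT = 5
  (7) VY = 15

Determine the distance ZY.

Step 1: By the law of cosines on triangle ZCT: ZT² = 2² + 5² − 2·2·5·cos(120°) = 39, so ZT = √39.
Step 2: By the law of cosines on triangle ZTY: ZY² = √39² + 15² − 2·√39·15·cos(90°) = 264, so ZY = 2·√66.

Therefore, the length of ZY = 2·√66.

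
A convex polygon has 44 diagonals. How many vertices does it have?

Using d = n(n - 3)/2, we solve 44 = n(n - 3)/2.
So n(n - 3) = 88.
Testing n = 11: 11 * 8 = 88 = 88. Correct.
The polygon has 11 sides.

11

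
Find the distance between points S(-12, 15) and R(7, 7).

The horizontal distance is |7 - -12| = 19 and the vertical distance is |7 - 15| = 8.
By the Pythagorean theorem, d = sqrt(19^2 + 8^2) = sqrt(425) = 5*sqrt(17).

5*sqrt(17)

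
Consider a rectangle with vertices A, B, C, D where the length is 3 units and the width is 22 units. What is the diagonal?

d = sqrt(3^2 + 22^2) = sqrt(493)

sqrt(493)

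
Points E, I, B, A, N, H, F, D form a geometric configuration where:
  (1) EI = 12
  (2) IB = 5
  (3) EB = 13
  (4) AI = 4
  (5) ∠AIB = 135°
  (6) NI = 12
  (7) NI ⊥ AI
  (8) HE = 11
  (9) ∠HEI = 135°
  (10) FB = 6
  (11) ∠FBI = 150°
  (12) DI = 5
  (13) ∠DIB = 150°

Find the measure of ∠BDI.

Step 1: By the law of cosines on triangle DIB: DB² = 5² + 5² − 2·5·5·cos(150°) = 93.3, so DB ≈ 9.66.
Step 2: By the inverse law of cosines on triangle BDI: cos(∠BDI) = (9.66² + 5² − 5²) / (2·9.66·5) = 93.3/96.59 = 0.9659, so ∠BDI = 15°.

Therefore, the measure of angle ∠BDI = 15°.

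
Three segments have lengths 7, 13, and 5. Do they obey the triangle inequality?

The longest side is 13. The other two sides sum to 5 + 7 = 12.
Since 12 ≤ 13, the two shorter sides cannot reach around to close the triangle.

No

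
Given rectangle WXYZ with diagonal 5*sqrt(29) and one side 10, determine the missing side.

b = sqrt(d^2 - a^2) = sqrt(725 - 100) = sqrt(625) = 25

25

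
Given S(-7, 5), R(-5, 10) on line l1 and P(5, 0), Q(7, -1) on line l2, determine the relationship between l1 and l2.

Slope of line 1: m1 = (10 - 5)/(-5 - -7) = 5/2 = 5/2
Slope of line 2: m2 = (-1 - 0)/(7 - 5) = -1/2 = -1/2
m1 != m2 and m1*m2 = -5/4 != -1. Neither.

Neither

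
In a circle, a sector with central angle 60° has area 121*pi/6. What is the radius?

Sector area A = πr² × θ/360, so r² = 360A / (πθ).
r² = 360 × 121*pi/6 / (π × 60)
r² = 121
r = 11

11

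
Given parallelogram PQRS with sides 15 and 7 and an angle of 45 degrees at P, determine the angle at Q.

Consecutive angles are supplementary: angle Q = 180 - 45 = 135 degrees.

135 degrees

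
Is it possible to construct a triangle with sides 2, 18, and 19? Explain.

For three segments to close into a triangle, no single side can be as long as the other two combined.
The longest side is 19, and 2 + 18 = 20 > 19.
A triangle can be formed.

Yes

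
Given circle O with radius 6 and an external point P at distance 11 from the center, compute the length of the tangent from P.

The tangent, radius, and line from the external point to the center form a right triangle.
The right angle is where the tangent meets the radius.
By the Pythagorean theorem: tangent² + 6² = 11²
tangent² = 121 - 36 = 85
tangent = sqrt(85)

sqrt(85)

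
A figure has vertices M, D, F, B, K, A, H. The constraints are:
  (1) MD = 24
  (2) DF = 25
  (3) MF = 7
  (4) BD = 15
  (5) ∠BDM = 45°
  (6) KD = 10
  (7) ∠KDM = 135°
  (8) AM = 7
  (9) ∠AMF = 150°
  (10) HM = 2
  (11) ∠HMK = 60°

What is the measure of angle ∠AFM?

Step 1: By the law of cosines on triangle FMA: FA² = 7² + 7² − 2·7·7·cos(150°) = 182.87, so FA ≈ 13.52.
Step 2: By the inverse law of cosines on triangle AFM: cos(∠AFM) = (13.52² + 7² − 7²) / (2·13.52·7) = 182.87/189.32 = 0.9659, so ∠AFM = 15°.

Therefore, the measure of angle ∠AFM = 15°.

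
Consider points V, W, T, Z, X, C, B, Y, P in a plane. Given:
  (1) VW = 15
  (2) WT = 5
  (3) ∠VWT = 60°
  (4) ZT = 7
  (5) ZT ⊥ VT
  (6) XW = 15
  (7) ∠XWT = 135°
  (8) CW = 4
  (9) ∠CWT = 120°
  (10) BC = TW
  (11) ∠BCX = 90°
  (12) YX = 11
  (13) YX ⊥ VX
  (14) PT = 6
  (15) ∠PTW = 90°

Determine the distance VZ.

Step 1: By the law of cosines on triangle VWT: VT² = 15² + 5² − 2·15·5·cos(60°) = 175, so VT = 5·√7.
Step 2: By the law of cosines on triangle VTZ: VZ² = (5·√7)² + 7² − 2·5·√7·7·cos(90°) = 224, so VZ = 4·√14.

Therefore, the length of VZ = 4·√14.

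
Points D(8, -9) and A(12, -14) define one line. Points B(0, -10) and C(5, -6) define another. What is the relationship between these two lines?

Slope of line 1: m1 = (-14 - -9)/(12 - 8) = -5/4 = -5/4
Slope of line 2: m2 = (-6 - -10)/(5 - 0) = 4/5 = 4/5
Two lines are perpendicular when the product of their slopes is -1 (negative reciprocals).
m1 * m2 = (-5/4) * (4/5) = -1, confirming perpendicularity.

Perpendicular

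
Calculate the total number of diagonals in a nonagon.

Each of the 9 vertices connects to 6 non-adjacent vertices via diagonals.
Total connections = 9 × 6 = 54, but each diagonal is counted twice.
Number of diagonals = 54 / 2 = 27.

27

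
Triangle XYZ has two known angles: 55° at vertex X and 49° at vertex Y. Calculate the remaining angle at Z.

The interior angles sum to 180°: angle Z = 180 - 55 - 49 = 76°.
The triangle is acute (angles 55°, 49°, 76°).

76 degrees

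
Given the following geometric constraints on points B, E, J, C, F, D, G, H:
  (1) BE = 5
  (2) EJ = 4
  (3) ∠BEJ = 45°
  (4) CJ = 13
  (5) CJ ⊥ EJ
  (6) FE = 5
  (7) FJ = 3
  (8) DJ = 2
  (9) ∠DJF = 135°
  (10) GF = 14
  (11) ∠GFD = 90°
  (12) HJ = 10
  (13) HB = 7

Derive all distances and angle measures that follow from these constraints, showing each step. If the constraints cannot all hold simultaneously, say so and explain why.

The constraints are consistent.

Step 1: From BE = 5, EJ = 4, and ∠BEJ = 45°, by the law of cosines:
  BJ² = BE² + EJ² - 2·BE·EJ·cos(45°) = 25 + 16 - 28.28 = 12.72
  BJ ≈ 3.57

Step 2: From EJ = 4, JC = 13, and ∠EJC = 90°, by the law of cosines:
  EC² = EJ² + JC² - 2·EJ·JC·cos(90°) = 16 + 169 - 0 = 185
  EC = √185

Step 3: From FJ = 3, JD = 2, and ∠FJD = 135°, by the law of cosines:
  FD² = FJ² + JD² - 2·FJ·JD·cos(135°) = 9 + 4 + 8.485 = 21.49
  FD ≈ 4.64

Step 4: From EF = 5, EJ = 4, FJ = 3, by the inverse law of cosines:
  cos(∠FEJ) = (EF² + EJ² - FJ²) / (2·EF·EJ)
  ∠FEJ = 36.87°

Step 5: From JE = 4, JF = 3, EF = 5, by the inverse law of cosines:
  cos(∠EJF) = (JE² + JF² - EF²) / (2·JE·JF)
  ∠EJF = 90°

Step 6: From FE = 5, FJ = 3, EJ = 4, by the inverse law of cosines:
  cos(∠EFJ) = (FE² + FJ² - EJ²) / (2·FE·FJ)
  ∠EFJ = 53.13°

Step 7: From DF = 4.64, FG = 14, and ∠DFG = 90°, by the law of cosines:
  DG² = DF² + FG² - 2·DF·FG·cos(90°) = 21.49 + 196 - 0 = 217.5
  DG ≈ 14.75

Step 8: From BE = 5, BJ = 3.57, EJ = 4, by the inverse law of cosines:
  cos(∠EBJ) = (BE² + BJ² - EJ²) / (2·BE·BJ)
  ∠EBJ = 52.48°

Step 9: From BH = 7, BJ = 3.57, HJ = 10, by the inverse law of cosines:
  cos(∠HBJ) = (BH² + BJ² - HJ²) / (2·BH·BJ)
  ∠HBJ = 140.07°

Step 10: From EC = √185, EJ = 4, CJ = 13, by the inverse law of cosines:
  cos(∠CEJ) = (EC² + EJ² - CJ²) / (2·EC·EJ)
  ∠CEJ = 72.9°

Step 11: From JB = 3.57, JE = 4, BE = 5, by the inverse law of cosines:
  cos(∠BJE) = (JB² + JE² - BE²) / (2·JB·JE)
  ∠BJE = 82.52°

Step 12: From JB = 3.57, JH = 10, BH = 7, by the inverse law of cosines:
  cos(∠BJH) = (JB² + JH² - BH²) / (2·JB·JH)
  ∠BJH = 26.7°

Step 13: From CE = √185, CJ = 13, EJ = 4, by the inverse law of cosines:
  cos(∠ECJ) = (CE² + CJ² - EJ²) / (2·CE·CJ)
  ∠ECJ = 17.1°

Step 14: From FD = 4.64, FJ = 3, DJ = 2, by the inverse law of cosines:
  cos(∠DFJ) = (FD² + FJ² - DJ²) / (2·FD·FJ)
  ∠DFJ = 17.76°

Step 15: From DF = 4.64, DJ = 2, FJ = 3, by the inverse law of cosines:
  cos(∠FDJ) = (DF² + DJ² - FJ²) / (2·DF·DJ)
  ∠FDJ = 27.24°

Step 16: From HB = 7, HJ = 10, BJ = 3.57, by the inverse law of cosines:
  cos(∠BHJ) = (HB² + HJ² - BJ²) / (2·HB·HJ)
  ∠BHJ = 13.23°

Step 17: From DF = 4.64, DG = 14.75, FG = 14, by the inverse law of cosines:
  cos(∠FDG) = (DF² + DG² - FG²) / (2·DF·DG)
  ∠FDG = 71.68°

Step 18: From GD = 14.75, GF = 14, DF = 4.64, by the inverse law of cosines:
  cos(∠DGF) = (GD² + GF² - DF²) / (2·GD·GF)
  ∠DGF = 18.32°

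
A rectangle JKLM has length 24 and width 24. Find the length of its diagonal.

d = sqrt(24^2 + 24^2) = sqrt(1152) = 24*sqrt(2)

24*sqrt(2)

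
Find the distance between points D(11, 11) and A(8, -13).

d = sqrt((8 - 11)^2 + (-13 - 11)^2)
d = sqrt(-3^2 + -24^2)
d = sqrt(9 + 576)
d = sqrt(585) = 3*sqrt(65)

3*sqrt(65)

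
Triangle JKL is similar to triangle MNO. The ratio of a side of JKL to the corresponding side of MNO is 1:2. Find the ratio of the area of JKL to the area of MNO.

Area scales with the square of linear dimensions. If every length is multiplied by 1/2, then the area is multiplied by (1/2)^2 = 1/4.
The area ratio is 1:4.

1:4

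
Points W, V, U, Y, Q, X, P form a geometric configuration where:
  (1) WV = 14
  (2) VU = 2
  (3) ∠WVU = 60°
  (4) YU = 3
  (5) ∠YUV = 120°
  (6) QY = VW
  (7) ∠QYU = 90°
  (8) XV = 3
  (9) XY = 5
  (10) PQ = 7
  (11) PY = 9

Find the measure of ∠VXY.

Step 1: By the law of cosines on triangle VUY: VY² = 2² + 3² − 2·2·3·cos(120°) = 19, so VY = √19.
Step 2: By the inverse law of cosines on triangle VXY: cos(∠VXY) = (3² + 5² − √19²) / (2·3·5) = 15/30 = 0.5, so ∠VXY = 60°.

Therefore, the measure of angle ∠VXY = 60°.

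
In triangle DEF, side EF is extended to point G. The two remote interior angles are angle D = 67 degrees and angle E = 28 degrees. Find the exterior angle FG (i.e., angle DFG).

By the exterior angle theorem, an exterior angle of a triangle equals the sum of the two remote interior angles.
Exterior angle = angle D + angle E
Exterior angle = 67 + 28 = 95 degrees

95 degrees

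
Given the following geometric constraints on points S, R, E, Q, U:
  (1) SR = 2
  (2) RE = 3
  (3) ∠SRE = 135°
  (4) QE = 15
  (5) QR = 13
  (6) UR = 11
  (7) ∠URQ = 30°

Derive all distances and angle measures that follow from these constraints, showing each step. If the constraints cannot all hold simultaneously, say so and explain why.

The constraints are consistent.

Step 1: From SR = 2, RE = 3, and ∠SRE = 135°, by the law of cosines:
  SE² = SR² + RE² - 2·SR·RE·cos(135°) = 4 + 9 + 8.485 = 21.49
  SE ≈ 4.64

Step 2: From QR = 13, RU = 11, and ∠QRU = 30°, by the law of cosines:
  QU² = QR² + RU² - 2·QR·RU·cos(30°) = 169 + 121 - 247.7 = 42.32
  QU ≈ 6.51

Step 3: From RE = 3, RQ = 13, EQ = 15, by the inverse law of cosines:
  cos(∠ERQ) = (RE² + RQ² - EQ²) / (2·RE·RQ)
  ∠ERQ = 127.05°

Step 4: From EQ = 15, ER = 3, QR = 13, by the inverse law of cosines:
  cos(∠QER) = (EQ² + ER² - QR²) / (2·EQ·ER)
  ∠QER = 43.76°

Step 5: From QE = 15, QR = 13, ER = 3, by the inverse law of cosines:
  cos(∠EQR) = (QE² + QR² - ER²) / (2·QE·QR)
  ∠EQR = 9.18°

Step 6: From SE = 4.64, SR = 2, ER = 3, by the inverse law of cosines:
  cos(∠ESR) = (SE² + SR² - ER²) / (2·SE·SR)
  ∠ESR = 27.24°

Step 7: From ER = 3, ES = 4.64, RS = 2, by the inverse law of cosines:
  cos(∠RES) = (ER² + ES² - RS²) / (2·ER·ES)
  ∠RES = 17.76°

Step 8: From QR = 13, QU = 6.51, RU = 11, by the inverse law of cosines:
  cos(∠RQU) = (QR² + QU² - RU²) / (2·QR·QU)
  ∠RQU = 57.72°

Step 9: From UQ = 6.51, UR = 11, QR = 13, by the inverse law of cosines:
  cos(∠QUR) = (UQ² + UR² - QR²) / (2·UQ·UR)
  ∠QUR = 92.28°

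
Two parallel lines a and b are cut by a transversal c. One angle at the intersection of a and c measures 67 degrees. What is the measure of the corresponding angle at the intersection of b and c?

Corresponding angles are equal: 67 degrees.

67 degrees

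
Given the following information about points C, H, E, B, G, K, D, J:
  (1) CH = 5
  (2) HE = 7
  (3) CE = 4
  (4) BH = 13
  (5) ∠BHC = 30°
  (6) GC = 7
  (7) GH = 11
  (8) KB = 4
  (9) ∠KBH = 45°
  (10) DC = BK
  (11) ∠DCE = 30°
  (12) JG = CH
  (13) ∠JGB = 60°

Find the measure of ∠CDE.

From the given relations: DC = BK = 4.
Step 1: By the law of cosines on triangle DCE: DE² = 4² + 4² − 2·4·4·cos(30°) = 4.29, so DE ≈ 2.07.
Step 2: By the inverse law of cosines on triangle CDE: cos(∠CDE) = (4² + 2.07² − 4²) / (2·4·2.07) = 4.29/16.56 = 0.2588, so ∠CDE = 75°.

Therefore, the measure of angle ∠CDE = 75°.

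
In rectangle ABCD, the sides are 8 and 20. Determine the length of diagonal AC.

d = sqrt(8^2 + 20^2) = sqrt(464) = 4*sqrt(29)

4*sqrt(29)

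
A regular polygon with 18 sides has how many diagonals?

The number of diagonals in an n-gon is n(n - 3)/2.
For n = 18: 18(18 - 3)/2 = 18 × 15 / 2 = 135.

135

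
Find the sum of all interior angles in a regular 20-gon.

The sum of interior angles of an n-sided polygon is (n - 2) * 180.
For n = 20: (20 - 2) * 180 = 18 * 180 = 3240 degrees.

3240 degrees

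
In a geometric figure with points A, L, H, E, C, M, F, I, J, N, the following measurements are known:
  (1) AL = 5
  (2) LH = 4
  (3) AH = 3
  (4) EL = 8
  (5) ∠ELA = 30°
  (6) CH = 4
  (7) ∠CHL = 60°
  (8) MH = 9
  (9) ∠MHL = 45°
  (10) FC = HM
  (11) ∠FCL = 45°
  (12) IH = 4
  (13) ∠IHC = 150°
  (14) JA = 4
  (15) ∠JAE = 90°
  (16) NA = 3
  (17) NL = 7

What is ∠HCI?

Step 1: By the law of cosines on triangle CHI: CI² = 4² + 4² − 2·4·4·cos(150°) = 59.71, so CI ≈ 7.73.
Step 2: By the inverse law of cosines on triangle HCI: cos(∠HCI) = (4² + 7.73² − 4²) / (2·4·7.73) = 59.71/61.82 = 0.9659, so ∠HCI = 15°.

Therefore, the measure of angle ∠HCI = 15°.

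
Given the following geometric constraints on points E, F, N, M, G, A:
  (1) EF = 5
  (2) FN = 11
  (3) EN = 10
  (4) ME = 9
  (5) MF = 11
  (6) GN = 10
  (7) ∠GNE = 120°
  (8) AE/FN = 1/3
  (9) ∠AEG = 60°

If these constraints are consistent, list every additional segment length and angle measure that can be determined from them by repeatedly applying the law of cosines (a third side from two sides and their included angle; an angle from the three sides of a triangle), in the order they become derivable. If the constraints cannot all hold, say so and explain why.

The constraints are consistent. Derivable facts, in order:
After 1 step:
- EG = 10·√3
- ∠EFM = 53.78°
- ∠EFN = 65.28°
- ∠EMF = 26.63°
- ∠ENF = 27.01°
- ∠FEM = 99.59°
- ∠FEN = 87.71°
After 2 steps:
- GA ≈ 15.81
- ∠EGN = 30°
- ∠GEN = 30°
After 3 steps:
- ∠AGE = 11.59°
- ∠EAG = 108.41°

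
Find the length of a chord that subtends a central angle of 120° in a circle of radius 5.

Chord = 2(5) sin(60°) = 5*sqrt(3)

5*sqrt(3)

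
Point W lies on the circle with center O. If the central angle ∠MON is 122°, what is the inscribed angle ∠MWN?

Inscribed angle = 122° / 2 = 61° (inscribed angle theorem).

61°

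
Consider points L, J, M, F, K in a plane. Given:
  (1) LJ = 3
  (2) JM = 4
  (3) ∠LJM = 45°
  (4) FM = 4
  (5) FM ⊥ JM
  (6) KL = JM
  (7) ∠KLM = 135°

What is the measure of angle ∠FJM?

Step 1: By the law of cosines on triangle JMF: JF² = 4² + 4² − 2·4·4·cos(90°) = 32, so JF = 4·√2.
Step 2: By the inverse law of cosines on triangle FJM: cos(∠FJM) = ((4·√2)² + 4² − 4²) / (2·4·√2·4) = 32/45.25 = 0.7071, so ∠FJM = 45°.

Therefore, the measure of angle ∠FJM = 45°.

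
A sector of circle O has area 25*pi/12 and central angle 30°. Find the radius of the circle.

Sector area A = πr² × θ/360, so r² = 360A / (πθ).
r² = 360 × 25*pi/12 / (π × 30)
r² = 25
r = 5

5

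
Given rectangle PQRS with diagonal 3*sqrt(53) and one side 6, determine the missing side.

b = sqrt(d^2 - a^2) = sqrt(477 - 36) = sqrt(441) = 21

21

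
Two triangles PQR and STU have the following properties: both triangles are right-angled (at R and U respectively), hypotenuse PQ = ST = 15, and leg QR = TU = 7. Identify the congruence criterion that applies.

The given information provides:
both triangles are right-angled (at R and U respectively), hypotenuse PQ = ST = 15, and leg QR = TU = 7
This matches the HL congruence theorem.
The hypotenuse and one leg of two right triangles are equal (Hypotenuse-Leg).

HL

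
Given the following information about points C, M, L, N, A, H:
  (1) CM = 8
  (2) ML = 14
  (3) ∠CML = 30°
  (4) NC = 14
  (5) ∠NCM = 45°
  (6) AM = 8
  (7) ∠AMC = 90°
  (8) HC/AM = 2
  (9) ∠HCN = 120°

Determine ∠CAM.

Step 1: By the law of cosines on triangle AMC: AC² = 8² + 8² − 2·8·8·cos(90°) = 128, so AC = 8·√2.
Step 2: By the inverse law of cosines on triangle CAM: cos(∠CAM) = ((8·√2)² + 8² − 8²) / (2·8·√2·8) = 128/181.02 = 0.7071, so ∠CAM = 45°.

Therefore, the measure of angle ∠CAM = 45°.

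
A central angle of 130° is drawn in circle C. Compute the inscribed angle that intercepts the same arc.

By the inscribed angle theorem, the inscribed angle is half the central angle.
Inscribed angle = 130° / 2 = 65°

65°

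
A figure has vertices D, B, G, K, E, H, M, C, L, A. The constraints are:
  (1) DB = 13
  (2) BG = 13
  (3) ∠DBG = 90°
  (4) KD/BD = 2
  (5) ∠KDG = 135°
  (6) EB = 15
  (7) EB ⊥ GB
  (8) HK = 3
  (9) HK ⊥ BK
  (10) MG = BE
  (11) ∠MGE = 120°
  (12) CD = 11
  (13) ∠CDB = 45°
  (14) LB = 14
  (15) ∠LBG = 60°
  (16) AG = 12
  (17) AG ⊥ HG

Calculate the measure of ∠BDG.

Step 1: By the law of cosines on triangle DBG: DG² = 13² + 13² − 2·13·13·cos(90°) = 338, so DG = 13·√2.
Step 2: By the inverse law of cosines on triangle BDG: cos(∠BDG) = (13² + (13·√2)² − 13²) / (2·13·13·√2) = 338/478 = 0.7071, so ∠BDG = 45°.

Therefore, the measure of angle ∠BDG = 45°.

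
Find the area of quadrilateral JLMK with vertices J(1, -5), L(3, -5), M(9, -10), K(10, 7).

Using the Shoelace formula for a quadrilateral (vertices in order):
Area = (1/2)|sum of (x_i * y_(i+1) - x_(i+1) * y_i)|
Terms: (1*-5 - 3*-5) = 10, (3*-10 - 9*-5) = 15, (9*7 - 10*-10) = 163, (10*-5 - 1*7) = -57
Sum = 131
Area = (1/2)(131) = 131/2

131/2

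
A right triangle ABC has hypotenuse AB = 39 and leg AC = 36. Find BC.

BC = sqrt(39^2 - 36^2) = sqrt(225) = 15

15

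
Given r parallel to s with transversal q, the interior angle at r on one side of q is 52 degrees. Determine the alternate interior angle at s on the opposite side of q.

Alternate interior angles are equal: 52 degrees.

52 degrees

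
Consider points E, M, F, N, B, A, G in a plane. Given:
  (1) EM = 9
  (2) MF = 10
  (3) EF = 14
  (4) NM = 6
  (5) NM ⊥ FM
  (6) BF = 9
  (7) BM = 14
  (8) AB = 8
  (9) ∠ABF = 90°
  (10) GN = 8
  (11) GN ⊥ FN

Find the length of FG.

Step 1: By the law of cosines on triangle FMN: FN² = 10² + 6² − 2·10·6·cos(90°) = 136, so FN = 2·√34.
Step 2: By the law of cosines on triangle FNG: FG² = (2·√34)² + 8² − 2·2·√34·8·cos(90°) = 200, so FG = 10·√2.

Therefore, the length of FG = 10·√2.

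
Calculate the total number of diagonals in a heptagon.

The number of diagonals in an n-gon is n(n - 3)/2.
For n = 7: 7(7 - 3)/2 = 7 × 4 / 2 = 14.

14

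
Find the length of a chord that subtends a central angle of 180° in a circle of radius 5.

Chord = 2(5) sin(90°) = 10

10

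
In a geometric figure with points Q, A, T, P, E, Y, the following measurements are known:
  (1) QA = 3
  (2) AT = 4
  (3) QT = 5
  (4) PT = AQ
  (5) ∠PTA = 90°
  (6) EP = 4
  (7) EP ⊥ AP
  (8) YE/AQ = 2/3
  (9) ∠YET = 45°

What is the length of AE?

From the given relations: PT = AQ = 3.
Step 1: By the law of cosines on triangle PTA: PA² = 3² + 4² − 2·3·4·cos(90°) = 25, so PA = 5.
Step 2: By the law of cosines on triangle APE: AE² = 5² + 4² − 2·5·4·cos(90°) = 41, so AE = √41.

Therefore, the length of AE = √41.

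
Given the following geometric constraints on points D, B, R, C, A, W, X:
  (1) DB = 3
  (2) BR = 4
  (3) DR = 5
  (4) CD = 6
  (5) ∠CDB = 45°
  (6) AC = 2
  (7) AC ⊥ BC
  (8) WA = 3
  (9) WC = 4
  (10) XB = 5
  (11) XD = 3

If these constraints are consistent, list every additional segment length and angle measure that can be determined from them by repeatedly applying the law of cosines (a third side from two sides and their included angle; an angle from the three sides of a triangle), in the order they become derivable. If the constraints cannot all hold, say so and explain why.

The constraints are consistent. Derivable facts, in order:
After 1 step:
- BC ≈ 4.42
- ∠ACW = 46.57°
- ∠AWC = 28.96°
- ∠BDR = 53.13°
- ∠BDX = 112.89°
- ∠BRD = 36.87°
- ∠BXD = 33.56°
- ∠CAW = 104.48°
- ∠DBR = 90°
- ∠DBX = 33.56°
After 2 steps:
- BA ≈ 4.85
- ∠BCD = 28.68°
- ∠CBD = 106.32°
After 3 steps:
- ∠ABC = 24.34°
- ∠BAC = 65.66°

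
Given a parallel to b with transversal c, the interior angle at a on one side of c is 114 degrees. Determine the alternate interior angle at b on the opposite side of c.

Alternate interior angles lie on opposite sides of the transversal, between the parallel lines.
By the alternate interior angle theorem, they are equal: 114 degrees.

114 degrees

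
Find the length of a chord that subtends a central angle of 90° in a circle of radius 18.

Drop a perpendicular from the center to the chord, bisecting both the chord and the central angle.
Each half-chord = r sin(θ/2) = 18 sin(45°).
The full chord = 2 × 18 × sin(45°) = 18*sqrt(2).

18*sqrt(2)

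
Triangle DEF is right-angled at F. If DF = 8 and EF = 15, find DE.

In a right triangle, the square of the hypotenuse equals the sum of the squares of the two legs.
The legs are 8 and 15, so the hypotenuse = sqrt(64 + 225) = sqrt(289) = 17.

17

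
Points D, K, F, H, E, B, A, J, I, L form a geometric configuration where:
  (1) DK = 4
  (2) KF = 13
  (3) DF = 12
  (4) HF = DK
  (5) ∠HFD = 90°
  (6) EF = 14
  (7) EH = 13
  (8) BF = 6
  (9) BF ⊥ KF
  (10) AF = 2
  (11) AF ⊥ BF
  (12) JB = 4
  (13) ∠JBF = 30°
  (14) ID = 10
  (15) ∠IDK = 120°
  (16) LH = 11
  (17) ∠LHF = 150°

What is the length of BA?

Step 1: By the law of cosines on triangle BFA: BA² = 6² + 2² − 2·6·2·cos(90°) = 40, so BA = 2·√10.

Therefore, the length of BA = 2·√10.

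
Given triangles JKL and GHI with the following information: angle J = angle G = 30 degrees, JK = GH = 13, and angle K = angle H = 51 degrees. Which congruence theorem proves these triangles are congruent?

Consider the given information: angle J = angle G = 30 degrees, JK = GH = 13, and angle K = angle H = 51 degrees
This is not SSS or HL: SSS requires all three pairs of sides, but we don't have that. HL only applies to right triangles with matching hypotenuse and leg.
The correct criterion is ASA. Two pairs of corresponding angles and the included side are equal (Angle-Side-Angle).

ASA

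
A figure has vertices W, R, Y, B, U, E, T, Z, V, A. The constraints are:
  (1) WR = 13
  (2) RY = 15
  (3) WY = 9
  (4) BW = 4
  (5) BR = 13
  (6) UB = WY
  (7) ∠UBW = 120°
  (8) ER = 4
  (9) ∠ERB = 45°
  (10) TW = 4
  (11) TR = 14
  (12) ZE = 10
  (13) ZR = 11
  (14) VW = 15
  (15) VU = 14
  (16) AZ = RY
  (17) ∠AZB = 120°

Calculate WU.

From the given relations: UB = WY = 9.
Step 1: By the law of cosines on triangle WBU: WU² = 4² + 9² − 2·4·9·cos(120°) = 133, so WU = √133.

Therefore, the length of WU = √133.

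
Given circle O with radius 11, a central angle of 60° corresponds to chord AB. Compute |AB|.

Chord length = 2r sin(θ/2)
= 2 × 11 × sin(60°/2)
= 2 × 11 × sin(30°)
= 11

11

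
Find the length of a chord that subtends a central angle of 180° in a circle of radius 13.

Chord length = 2r sin(θ/2)
= 2 × 13 × sin(180°/2)
= 2 × 13 × sin(90°)
= 26

26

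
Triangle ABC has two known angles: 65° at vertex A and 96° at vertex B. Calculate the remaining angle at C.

angle C = 180 - 65 - 96 = 19 degrees.

19 degrees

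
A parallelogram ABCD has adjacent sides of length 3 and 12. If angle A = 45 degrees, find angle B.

Opposite sides of a parallelogram are parallel, so consecutive angles form co-interior angles on a transversal.
Co-interior angles sum to 180°, giving angle B = 180 - 45 = 135 degrees.

135 degrees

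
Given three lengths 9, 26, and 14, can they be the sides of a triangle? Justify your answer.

No.
The triangle inequality is violated: 9 + 14 = 23 ≤ 26.
These lengths cannot form a triangle.

No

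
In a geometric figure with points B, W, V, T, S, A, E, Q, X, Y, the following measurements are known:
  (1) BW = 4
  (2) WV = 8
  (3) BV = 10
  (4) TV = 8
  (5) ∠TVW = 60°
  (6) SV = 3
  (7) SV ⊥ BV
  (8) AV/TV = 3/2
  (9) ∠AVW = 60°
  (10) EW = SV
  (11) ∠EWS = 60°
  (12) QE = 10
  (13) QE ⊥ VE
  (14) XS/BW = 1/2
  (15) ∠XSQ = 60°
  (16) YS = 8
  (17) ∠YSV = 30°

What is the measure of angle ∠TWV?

Step 1: By the law of cosines on triangle WVT: WT² = 8² + 8² − 2·8·8·cos(60°) = 64, so WT = 8.
Step 2: By the inverse law of cosines on triangle TWV: cos(∠TWV) = (8² + 8² − 8²) / (2·8·8) = 64/128 = 0.5, so ∠TWV = 60°.

Therefore, the measure of angle ∠TWV = 60°.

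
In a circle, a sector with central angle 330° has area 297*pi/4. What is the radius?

r² = 360 × 297*pi/4 / (π × 330) = 81, so r = 9.

9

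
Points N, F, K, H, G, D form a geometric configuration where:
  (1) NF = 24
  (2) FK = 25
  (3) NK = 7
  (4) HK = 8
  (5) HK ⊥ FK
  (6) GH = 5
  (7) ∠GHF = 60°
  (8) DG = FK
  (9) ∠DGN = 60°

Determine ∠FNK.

Step 1: By the inverse law of cosines on triangle FNK: cos(∠FNK) = (24² + 7² − 25²) / (2·24·7) = 0/336 = 0, so ∠FNK = 90°.

Therefore, the measure of angle ∠FNK = 90°.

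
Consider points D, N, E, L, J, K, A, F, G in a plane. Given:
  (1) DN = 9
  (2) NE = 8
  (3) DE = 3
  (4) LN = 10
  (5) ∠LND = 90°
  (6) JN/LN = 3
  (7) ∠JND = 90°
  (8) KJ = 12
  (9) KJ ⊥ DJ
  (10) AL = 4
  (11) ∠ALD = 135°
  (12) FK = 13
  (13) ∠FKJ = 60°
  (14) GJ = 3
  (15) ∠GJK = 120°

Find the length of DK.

From the given relations: JN = 3·LN = 3·10 = 30.
Step 1: By the law of cosines on triangle JND: JD² = 30² + 9² − 2·30·9·cos(90°) = 981, so JD = 3·√109.
Step 2: By the law of cosines on triangle DJK: DK² = (3·√109)² + 12² − 2·3·√109·12·cos(90°) = 1125, so DK = 15·√5.

Therefore, the length of DK = 15·√5.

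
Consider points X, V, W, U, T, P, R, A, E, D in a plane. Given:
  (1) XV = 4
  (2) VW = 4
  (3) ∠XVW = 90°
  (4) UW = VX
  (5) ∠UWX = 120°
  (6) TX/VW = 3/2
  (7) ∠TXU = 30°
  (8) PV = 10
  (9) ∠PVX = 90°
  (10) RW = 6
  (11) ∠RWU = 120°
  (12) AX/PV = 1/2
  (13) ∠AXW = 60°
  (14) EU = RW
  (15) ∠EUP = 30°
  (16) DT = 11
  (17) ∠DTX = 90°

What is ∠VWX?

Step 1: By the law of cosines on triangle WVX: WX² = 4² + 4² − 2·4·4·cos(90°) = 32, so WX = 4·√2.
Step 2: By the inverse law of cosines on triangle VWX: cos(∠VWX) = (4² + (4·√2)² − 4²) / (2·4·4·√2) = 32/45.25 = 0.7071, so ∠VWX = 45°.

Therefore, the measure of angle ∠VWX = 45°.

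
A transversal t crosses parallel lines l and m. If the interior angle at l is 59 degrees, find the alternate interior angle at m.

Alternate interior angles are equal: 59 degrees.

59 degrees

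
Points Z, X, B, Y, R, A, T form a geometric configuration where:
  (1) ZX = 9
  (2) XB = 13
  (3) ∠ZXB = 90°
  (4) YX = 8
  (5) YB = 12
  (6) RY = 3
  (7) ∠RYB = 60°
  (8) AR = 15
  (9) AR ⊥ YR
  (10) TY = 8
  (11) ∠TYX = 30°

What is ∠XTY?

Step 1: By the law of cosines on triangle TYX: TX² = 8² + 8² − 2·8·8·cos(30°) = 17.15, so TX ≈ 4.14.
Step 2: By the inverse law of cosines on triangle XTY: cos(∠XTY) = (4.14² + 8² − 8²) / (2·4.14·8) = 17.15/66.26 = 0.2588, so ∠XTY = 75°.

Therefore, the measure of angle ∠XTY = 75°.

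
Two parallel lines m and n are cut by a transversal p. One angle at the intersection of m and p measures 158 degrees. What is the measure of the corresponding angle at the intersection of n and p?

Corresponding angles are equal: 158 degrees.

158 degrees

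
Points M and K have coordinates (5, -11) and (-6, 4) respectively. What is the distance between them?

The horizontal distance is |-6 - 5| = 11 and the vertical distance is |4 - -11| = 15.
By the Pythagorean theorem, d = sqrt(11^2 + 15^2) = sqrt(346).

sqrt(346)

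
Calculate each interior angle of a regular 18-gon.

Each interior angle of a regular n-gon is (n - 2) * 180 / n.
For n = 18: (18 - 2) * 180 / 18 = 2880/18 = 160 degrees.

160 degrees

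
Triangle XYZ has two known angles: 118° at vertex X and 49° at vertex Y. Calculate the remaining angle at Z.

angle Z = 180 - 118 - 49 = 13 degrees.

13 degrees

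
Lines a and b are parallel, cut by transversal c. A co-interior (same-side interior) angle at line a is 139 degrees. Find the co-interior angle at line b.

Co-interior angles (same-side interior) formed by parallel lines and a transversal are supplementary (sum to 180 degrees).
The given angle is 139 degrees.
The co-interior angle = 180 - 139 = 41 degrees.

41 degrees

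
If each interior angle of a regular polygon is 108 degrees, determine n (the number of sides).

The exterior angle is the supplement of the interior angle: 180 - 108 = 72 degrees.
Since the exterior angles of any convex polygon sum to 360 degrees, the number of sides is 360 / 72 = 5.

5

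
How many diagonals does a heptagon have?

The number of diagonals in an n-gon is n(n - 3)/2.
For n = 7: 7(7 - 3)/2 = 7 × 4 / 2 = 14.

14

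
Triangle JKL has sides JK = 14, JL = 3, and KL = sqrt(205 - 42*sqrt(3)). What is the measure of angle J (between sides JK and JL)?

cos(J) = (14² + 3² - (sqrt(205 - 42*sqrt(3)))²) / (2 × 14 × 3) = sqrt(3)/2, so J = arccos(sqrt(3)/2) = 30°.

30°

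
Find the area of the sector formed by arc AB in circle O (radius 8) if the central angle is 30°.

Sector area = πr² × θ/360
= π × 8² × 1/12
= π × 64 × 1/12
= 16*pi/3

16*pi/3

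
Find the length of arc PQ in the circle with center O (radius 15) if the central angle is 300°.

Arc length = 2πr × θ/360
= 2π × 15 × 5/6
= 25*pi

25*pi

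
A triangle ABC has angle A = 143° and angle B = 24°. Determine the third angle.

The interior angles sum to 180°: angle C = 180 - 143 - 24 = 13°.
The triangle is obtuse (angles 143°, 24°, 13°).

13 degrees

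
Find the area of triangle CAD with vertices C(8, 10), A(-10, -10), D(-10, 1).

Using the Shoelace formula for a triangle:
Area = (1/2)|x0(y1 - y2) + x1(y2 - y0) + x2(y0 - y1)|
Area = (1/2)|8(-10 - 1) + -10(1 - 10) + -10(10 - -10)|
Area = (1/2)|-88 + 90 + -200|
Area = (1/2)|-198|
Area = (1/2)(198)
Area = 99

99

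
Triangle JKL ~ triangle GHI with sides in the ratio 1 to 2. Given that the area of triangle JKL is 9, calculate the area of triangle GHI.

The ratio of areas of similar triangles = (side ratio)^2.
Side ratio = 1:2, so area ratio = 1:4.
Area of GHI / Area of JKL = 4/1
Area of GHI = 9 * 4/1 = 36

36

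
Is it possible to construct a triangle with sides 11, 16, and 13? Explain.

Yes.
The triangle inequality requires that the sum of any two sides exceeds the third.
Here 11 + 13 = 24 > 16, so the condition is met.

Yes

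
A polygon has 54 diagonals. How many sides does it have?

Using d = n(n - 3)/2, we solve 54 = n(n - 3)/2.
So n(n - 3) = 108.
Testing n = 12: 12 * 9 = 108 = 108. Correct.
The polygon has 12 sides.

12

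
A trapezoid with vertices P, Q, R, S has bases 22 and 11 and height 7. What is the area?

Area = (22 + 11) * 7 / 2 = 231 / 2 = 231/2

231/2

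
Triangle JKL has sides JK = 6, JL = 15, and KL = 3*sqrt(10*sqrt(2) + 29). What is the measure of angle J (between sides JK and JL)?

When all three sides of a triangle are known, the law of cosines can be rearranged to find any angle.
cos(C) = (a² + b² - c²) / (2ab) gives cos(J) = -sqrt(2)/2.
Taking the inverse cosine: J = 135°.

135°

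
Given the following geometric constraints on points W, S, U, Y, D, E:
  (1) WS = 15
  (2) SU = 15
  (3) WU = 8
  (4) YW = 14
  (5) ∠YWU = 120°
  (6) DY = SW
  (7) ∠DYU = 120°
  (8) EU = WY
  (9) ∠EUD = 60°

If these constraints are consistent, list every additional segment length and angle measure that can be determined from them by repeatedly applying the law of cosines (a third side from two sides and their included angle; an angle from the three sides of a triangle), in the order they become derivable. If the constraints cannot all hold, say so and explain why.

The constraints are consistent. Derivable facts, in order:
After 1 step:
- UY = 2·√93
- ∠SUW = 74.53°
- ∠SWU = 74.53°
- ∠USW = 30.93°
After 2 steps:
- UD ≈ 29.77
- ∠UYW = 21.05°
- ∠WUY = 38.95°
After 3 steps:
- DE ≈ 25.8
- ∠DUY = 25.87°
- ∠UDY = 34.13°
After 4 steps:
- ∠DEU = 91.97°
- ∠EDU = 28.03°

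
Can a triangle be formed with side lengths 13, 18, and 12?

Sort the sides: 12, 13, 18.
It suffices to check that the sum of the two smallest exceeds the largest:
12 + 13 = 25 > 18. ✓
Yes, a valid triangle can be formed.

Yes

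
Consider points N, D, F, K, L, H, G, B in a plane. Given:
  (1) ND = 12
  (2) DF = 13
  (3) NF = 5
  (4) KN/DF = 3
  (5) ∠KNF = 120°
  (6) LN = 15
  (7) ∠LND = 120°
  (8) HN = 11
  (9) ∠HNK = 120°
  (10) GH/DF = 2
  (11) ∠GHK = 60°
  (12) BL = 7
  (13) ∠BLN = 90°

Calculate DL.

Step 1: By the law of cosines on triangle DNL: DL² = 12² + 15² − 2·12·15·cos(120°) = 549, so DL = 3·√61.

Therefore, the length of DL = 3·√61.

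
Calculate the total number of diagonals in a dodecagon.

Total line segments between 12 vertices = C(12,2) = 66.
Subtract the 12 sides: 66 - 12 = 54 diagonals.

54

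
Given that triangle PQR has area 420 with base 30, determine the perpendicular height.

height = 2 * 420 / 30 = 28

28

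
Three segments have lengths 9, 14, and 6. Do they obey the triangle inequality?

Check all three triangle inequalities:
9 + 14 = 23 > 6 ✓
9 + 6 = 15 > 14 ✓
14 + 6 = 20 > 9 ✓
All conditions hold, so these sides form a valid triangle.

Yes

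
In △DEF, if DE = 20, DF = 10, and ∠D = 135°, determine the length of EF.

By the law of cosines: EF^2 = DE^2 + DF^2 - 2*DE*DF*cos(D)
EF^2 = 20^2 + 10^2 - 2*20*10*cos(135°)
EF^2 = 400 + 100 - 400*(-sqrt(2)/2)
EF^2 = 200*sqrt(2) + 500
EF = 10*sqrt(2*sqrt(2) + 5)

10*sqrt(2*sqrt(2) + 5)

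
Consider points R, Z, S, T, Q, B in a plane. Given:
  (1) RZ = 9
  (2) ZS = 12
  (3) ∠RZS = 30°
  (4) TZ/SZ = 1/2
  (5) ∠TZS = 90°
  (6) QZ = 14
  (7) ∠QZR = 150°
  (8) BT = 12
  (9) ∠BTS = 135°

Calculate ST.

From the given relations: TZ = 1/2·SZ = 1/2·12 = 6.
Step 1: By the law of cosines on triangle SZT: ST² = 12² + 6² − 2·12·6·cos(90°) = 180, so ST = 6·√5.

Therefore, the length of ST = 6·√5.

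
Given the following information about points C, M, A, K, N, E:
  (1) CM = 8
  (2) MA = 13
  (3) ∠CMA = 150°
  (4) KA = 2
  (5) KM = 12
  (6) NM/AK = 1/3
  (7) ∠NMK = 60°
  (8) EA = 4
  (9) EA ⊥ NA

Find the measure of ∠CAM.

Step 1: By the law of cosines on triangle AMC: AC² = 13² + 8² − 2·13·8·cos(150°) = 413.13, so AC ≈ 20.33.
Step 2: By the inverse law of cosines on triangle CAM: cos(∠CAM) = (20.33² + 13² − 8²) / (2·20.33·13) = 518.13/528.47 = 0.9804, so ∠CAM = 11.35°.

Therefore, the measure of angle ∠CAM = 11.35°.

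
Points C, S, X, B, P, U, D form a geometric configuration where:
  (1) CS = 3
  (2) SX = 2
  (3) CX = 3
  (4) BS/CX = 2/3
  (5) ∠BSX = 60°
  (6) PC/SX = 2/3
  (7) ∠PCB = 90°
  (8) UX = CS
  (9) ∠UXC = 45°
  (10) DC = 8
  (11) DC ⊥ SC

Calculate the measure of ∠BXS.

From the given relations: BS = 2/3·CX = 2/3·3 = 2.
Step 1: By the law of cosines on triangle XSB: XB² = 2² + 2² − 2·2·2·cos(60°) = 4, so XB = 2.
Step 2: By the inverse law of cosines on triangle BXS: cos(∠BXS) = (2² + 2² − 2²) / (2·2·2) = 4/8 = 0.5, so ∠BXS = 60°.

Therefore, the measure of angle ∠BXS = 60°.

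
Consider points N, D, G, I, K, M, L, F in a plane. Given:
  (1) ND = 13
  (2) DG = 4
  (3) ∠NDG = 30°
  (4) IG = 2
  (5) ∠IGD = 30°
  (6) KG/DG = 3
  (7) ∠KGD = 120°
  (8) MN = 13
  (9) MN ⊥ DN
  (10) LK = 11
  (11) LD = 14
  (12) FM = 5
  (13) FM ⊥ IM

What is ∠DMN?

Step 1: By the law of cosines on triangle MND: MD² = 13² + 13² − 2·13·13·cos(90°) = 338, so MD = 13·√2.
Step 2: By the inverse law of cosines on triangle DMN: cos(∠DMN) = ((13·√2)² + 13² − 13²) / (2·13·√2·13) = 338/478 = 0.7071, so ∠DMN = 45°.

Therefore, the measure of angle ∠DMN = 45°.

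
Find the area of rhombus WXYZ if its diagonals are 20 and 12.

Area of a rhombus = (d1 * d2) / 2
Area = (20 * 12) / 2
Area = 240 / 2
Area = 120

120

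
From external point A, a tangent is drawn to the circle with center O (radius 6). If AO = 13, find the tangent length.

The tangent, radius, and line from the external point to the center form a right triangle.
The right angle is where the tangent meets the radius.
By the Pythagorean theorem: tangent² + 6² = 13²
tangent² = 169 - 36 = 133
tangent = sqrt(133)

sqrt(133)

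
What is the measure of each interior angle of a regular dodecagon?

Each interior angle of a regular n-gon is (n - 2) * 180 / n.
For n = 12: (12 - 2) * 180 / 12 = 1800/12 = 150 degrees.

150 degrees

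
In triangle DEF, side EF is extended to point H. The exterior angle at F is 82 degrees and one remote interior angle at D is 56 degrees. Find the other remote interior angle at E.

The exterior angle theorem states that an exterior angle equals the sum of the two non-adjacent interior angles.
So 82 = 56 + angle E, which gives angle E = 82 - 56 = 26 degrees.

26 degrees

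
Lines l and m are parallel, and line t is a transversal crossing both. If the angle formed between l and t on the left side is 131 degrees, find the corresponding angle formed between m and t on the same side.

Corresponding angles are equal: 131 degrees.

131 degrees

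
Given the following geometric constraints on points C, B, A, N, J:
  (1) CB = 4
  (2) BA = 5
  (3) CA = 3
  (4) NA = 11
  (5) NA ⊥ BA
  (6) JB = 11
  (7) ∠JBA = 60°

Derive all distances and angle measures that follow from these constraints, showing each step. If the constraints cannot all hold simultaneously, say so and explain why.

The constraints are consistent.

Step 1: From BA = 5, AN = 11, and ∠BAN = 90°, by the law of cosines:
  BN² = BA² + AN² - 2·BA·AN·cos(90°) = 25 + 121 - 0 = 146
  BN = √146

Step 2: From AB = 5, BJ = 11, and ∠ABJ = 60°, by the law of cosines:
  AJ² = AB² + BJ² - 2·AB·BJ·cos(60°) = 25 + 121 - 55 = 91
  AJ = √91

Step 3: From CA = 3, CB = 4, AB = 5, by the inverse law of cosines:
  cos(∠ACB) = (CA² + CB² - AB²) / (2·CA·CB)
  ∠ACB = 90°

Step 4: From BA = 5, BC = 4, AC = 3, by the inverse law of cosines:
  cos(∠ABC) = (BA² + BC² - AC²) / (2·BA·BC)
  ∠ABC = 36.87°

Step 5: From AB = 5, AC = 3, BC = 4, by the inverse law of cosines:
  cos(∠BAC) = (AB² + AC² - BC²) / (2·AB·AC)
  ∠BAC = 53.13°

Step 6: From BA = 5, BN = √146, AN = 11, by the inverse law of cosines:
  cos(∠ABN) = (BA² + BN² - AN²) / (2·BA·BN)
  ∠ABN = 65.56°

Step 7: From AB = 5, AJ = √91, BJ = 11, by the inverse law of cosines:
  cos(∠BAJ) = (AB² + AJ² - BJ²) / (2·AB·AJ)
  ∠BAJ = 93°

Step 8: From NA = 11, NB = √146, AB = 5, by the inverse law of cosines:
  cos(∠ANB) = (NA² + NB² - AB²) / (2·NA·NB)
  ∠ANB = 24.44°

Step 9: From JA = √91, JB = 11, AB = 5, by the inverse law of cosines:
  cos(∠AJB) = (JA² + JB² - AB²) / (2·JA·JB)
  ∠AJB = 27°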